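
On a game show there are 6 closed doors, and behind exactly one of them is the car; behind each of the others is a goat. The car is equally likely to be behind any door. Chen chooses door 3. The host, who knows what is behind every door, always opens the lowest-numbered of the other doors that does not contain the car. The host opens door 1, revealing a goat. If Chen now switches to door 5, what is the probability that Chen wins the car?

1/5

Apply Bayes' rule, conditioning on where the car actually is.
If it is behind door 1 (prior 1/6): the host opened door 1, so this case is ruled out; weight (1/6)·0 = 0.
If it is behind any of doors 2, 3, 4, 5, and 6 (prior 1/6 each): door 1 is the lowest-numbered option available, probability 1; weight (1/6)·1 = 1/6 each.
The weights sum to 5/6.
So P(the car behind door 5 | the host opened door 1) = (1/6) / (5/6) = 1/5.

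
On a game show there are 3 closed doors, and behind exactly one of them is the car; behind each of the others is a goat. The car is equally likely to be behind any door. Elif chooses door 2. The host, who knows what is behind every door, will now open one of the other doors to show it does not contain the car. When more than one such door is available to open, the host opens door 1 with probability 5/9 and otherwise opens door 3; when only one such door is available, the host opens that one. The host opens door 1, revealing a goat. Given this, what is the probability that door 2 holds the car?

5/14

Condition on the true location of the car.
If it is behind door 1 (prior 1/3): the host opened door 1, so this case is ruled out; weight (1/3)·0 = 0.
If it is behind door 2 (prior 1/3): door 1 is available, opened with probability 5/9; weight (1/3)·(5/9) = 5/27.
If it is behind door 3 (prior 1/3): only door 1 is available, probability 1; weight (1/3)·1 = 1/3.
The weights sum to 14/27.
So P(the car behind door 2 | the host opened door 1) = (5/27) / (14/27) = 5/14.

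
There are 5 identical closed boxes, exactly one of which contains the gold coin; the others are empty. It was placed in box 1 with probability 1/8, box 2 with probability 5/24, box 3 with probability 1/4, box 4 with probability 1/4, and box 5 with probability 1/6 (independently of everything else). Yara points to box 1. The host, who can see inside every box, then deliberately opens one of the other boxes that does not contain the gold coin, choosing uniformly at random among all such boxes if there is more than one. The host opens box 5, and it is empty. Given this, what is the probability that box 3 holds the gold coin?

24/77

Condition on the true location of the gold coin.
If it is in box 1 (prior 1/8): the host has 4 equally likely choices, so probability 1/4; weight (1/8)·(1/4) = 1/32.
If it is in box 2 (prior 5/24): the host has 3 equally likely choices, so probability 1/3; weight (5/24)·(1/3) = 5/72.
If it is in either of boxes 3 and 4 (prior 1/4 each): the host has 3 equally likely choices, so probability 1/3; weight (1/4)·(1/3) = 1/12 each.
If it is in box 5 (prior 1/6): the host opened box 5, so this case is ruled out; weight (1/6)·0 = 0.
The weights sum to 77/288.
So P(the gold coin in box 3 | the host opened box 5) = (1/12) / (77/288) = 24/77.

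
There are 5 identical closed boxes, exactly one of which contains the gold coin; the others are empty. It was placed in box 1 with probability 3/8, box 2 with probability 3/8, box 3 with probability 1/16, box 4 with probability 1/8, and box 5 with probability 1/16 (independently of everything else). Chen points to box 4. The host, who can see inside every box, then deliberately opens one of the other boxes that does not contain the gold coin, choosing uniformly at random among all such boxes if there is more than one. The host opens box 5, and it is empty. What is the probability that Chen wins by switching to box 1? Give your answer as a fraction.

Apply Bayes' rule, conditioning on where the gold coin actually is.
If it is in either of boxes 1 and 2 (prior 3/8 each): the host has 3 equally likely choices, so probability 1/3; weight (3/8)·(1/3) = 1/8 each.
If it is in box 3 (prior 1/16): the host has 3 equally likely choices, so probability 1/3; weight (1/16)·(1/3) = 1/48.
If it is in box 4 (prior 1/8): the host has 4 equally likely choices, so probability 1/4; weight (1/8)·(1/4) = 1/32.
If it is in box 5 (prior 1/16): the host opened box 5, so this case is ruled out; weight (1/16)·0 = 0.
The weights sum to 29/96.
So P(the gold coin in box 1 | the host opened box 5) = (1/8) / (29/96) = 12/29.

12/29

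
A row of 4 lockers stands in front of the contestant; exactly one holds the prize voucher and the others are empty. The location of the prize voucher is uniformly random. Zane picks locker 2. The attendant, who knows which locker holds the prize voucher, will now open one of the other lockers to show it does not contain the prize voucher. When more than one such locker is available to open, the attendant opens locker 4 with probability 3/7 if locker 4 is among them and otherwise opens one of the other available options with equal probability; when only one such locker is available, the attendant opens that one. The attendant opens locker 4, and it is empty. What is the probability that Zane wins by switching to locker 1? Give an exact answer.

1/3

Condition on the true location of the prize voucher.
If it is in any of lockers 1, 2, and 3 (prior 1/4 each): locker 4 is available, opened with probability 3/7; weight (1/4)·(3/7) = 3/28 each.
If it is in locker 4 (prior 1/4): the attendant opened locker 4, so this case is ruled out; weight (1/4)·0 = 0.
The weights sum to 9/28.
So P(the prize voucher in locker 1 | the attendant opened locker 4) = (3/28) / (9/28) = 1/3.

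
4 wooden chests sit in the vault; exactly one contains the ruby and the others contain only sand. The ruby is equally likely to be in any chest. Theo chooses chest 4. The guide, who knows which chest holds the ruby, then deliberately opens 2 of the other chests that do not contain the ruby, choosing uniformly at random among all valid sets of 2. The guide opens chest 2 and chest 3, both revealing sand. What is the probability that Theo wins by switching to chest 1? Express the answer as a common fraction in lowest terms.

Apply Bayes' rule, conditioning on where the ruby actually is.
If it is in chest 1 (prior 1/4): the guide has no choice, probability 1; weight (1/4)·1 = 1/4.
If it is in either of chests 2 and 3 (prior 1/4 each): that chest was opened and seen not to hold the prize — ruled out; weight (1/4)·0 = 0 each.
If it is in chest 4 (prior 1/4): the guide has 3 equally likely choices, so probability 1/3; weight (1/4)·(1/3) = 1/12.
The weights sum to 1/3.
So P(the ruby in chest 1 | the guide opened chest 2 and chest 3) = (1/4) / (1/3) = 3/4.

3/4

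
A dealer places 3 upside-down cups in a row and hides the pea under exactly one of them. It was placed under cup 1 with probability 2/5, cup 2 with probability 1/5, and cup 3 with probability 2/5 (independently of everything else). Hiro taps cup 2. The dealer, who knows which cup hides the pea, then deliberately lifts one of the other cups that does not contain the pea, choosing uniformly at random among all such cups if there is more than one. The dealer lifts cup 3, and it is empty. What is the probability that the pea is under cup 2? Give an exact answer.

Consider each possible location of the pea in turn.
If it is under cup 1 (prior 2/5): the dealer has no choice, probability 1; weight (2/5)·1 = 2/5.
If it is under cup 2 (prior 1/5): the dealer has 2 equally likely choices, so probability 1/2; weight (1/5)·(1/2) = 1/10.
If it is under cup 3 (prior 2/5): the dealer opened cup 3, so this case is ruled out; weight (2/5)·0 = 0.
The weights sum to 1/2.
So P(the pea under cup 2 | the dealer opened cup 3) = (1/10) / (1/2) = 1/5.

1/5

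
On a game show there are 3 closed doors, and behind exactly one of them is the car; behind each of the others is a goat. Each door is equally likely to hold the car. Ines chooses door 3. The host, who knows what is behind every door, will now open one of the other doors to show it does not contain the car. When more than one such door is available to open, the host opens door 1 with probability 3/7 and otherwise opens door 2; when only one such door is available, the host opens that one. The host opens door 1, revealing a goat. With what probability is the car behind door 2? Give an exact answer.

7/10

Condition on the true location of the car.
If it is behind door 1 (prior 1/3): the host opened door 1, so this case is ruled out; weight (1/3)·0 = 0.
If it is behind door 2 (prior 1/3): only door 1 is available, probability 1; weight (1/3)·1 = 1/3.
If it is behind door 3 (prior 1/3): door 1 is available, opened with probability 3/7; weight (1/3)·(3/7) = 1/7.
The weights sum to 10/21.
So P(the car behind door 2 | the host opened door 1) = (1/3) / (10/21) = 7/10.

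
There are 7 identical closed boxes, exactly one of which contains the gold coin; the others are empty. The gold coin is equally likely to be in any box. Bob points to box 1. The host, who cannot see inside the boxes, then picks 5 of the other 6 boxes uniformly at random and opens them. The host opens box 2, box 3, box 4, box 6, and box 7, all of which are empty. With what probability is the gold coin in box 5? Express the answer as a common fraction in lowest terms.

Because the host chose which boxes to open without knowing where the gold coin is, the choice is independent of the prize location. Learning that none of the 5 opened boxes holds the gold coin simply rules out those 5 locations and leaves the remaining 2 boxes still equally likely by symmetry.
So P(the gold coin in box 5) = 1/2.

1/2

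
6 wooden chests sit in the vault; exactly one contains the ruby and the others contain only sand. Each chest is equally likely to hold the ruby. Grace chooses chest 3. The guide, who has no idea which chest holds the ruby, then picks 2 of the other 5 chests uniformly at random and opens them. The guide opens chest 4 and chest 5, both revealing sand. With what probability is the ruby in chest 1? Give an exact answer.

Because the guide chose which chests to open without knowing where the ruby is, the choice is independent of the prize location. Learning that none of the 2 opened chests holds the ruby simply rules out those 2 locations and leaves the remaining 4 chests still equally likely by symmetry.
So P(the ruby in chest 1) = 1/4.

1/4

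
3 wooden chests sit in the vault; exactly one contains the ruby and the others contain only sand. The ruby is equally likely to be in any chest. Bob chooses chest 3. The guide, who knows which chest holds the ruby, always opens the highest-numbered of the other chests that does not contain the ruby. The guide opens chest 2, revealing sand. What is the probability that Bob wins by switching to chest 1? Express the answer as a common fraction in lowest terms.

Consider each possible location of the ruby in turn.
If it is in either of chests 1 and 3 (prior 1/3 each): chest 2 is the highest-numbered option available, probability 1; weight (1/3)·1 = 1/3 each.
If it is in chest 2 (prior 1/3): the guide opened chest 2, so this case is ruled out; weight (1/3)·0 = 0.
The weights sum to 2/3.
So P(the ruby in chest 1 | the guide opened chest 2) = (1/3) / (2/3) = 1/2.

1/2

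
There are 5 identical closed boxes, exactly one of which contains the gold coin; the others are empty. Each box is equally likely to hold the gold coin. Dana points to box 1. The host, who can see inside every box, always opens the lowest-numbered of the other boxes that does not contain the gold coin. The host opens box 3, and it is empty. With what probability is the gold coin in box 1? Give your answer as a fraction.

Apply Bayes' rule, conditioning on where the gold coin actually is.
If it is in any of boxes 1, 4, and 5 (prior 1/5 each): the host would have opened box 2 instead, probability 0; weight (1/5)·0 = 0 each.
If it is in box 2 (prior 1/5): box 3 is the lowest-numbered option available, probability 1; weight (1/5)·1 = 1/5.
If it is in box 3 (prior 1/5): the host opened box 3, so this case is ruled out; weight (1/5)·0 = 0.
The weights sum to 1/5.
So P(the gold coin in box 1 | the host opened box 3) = 0 / (1/5) = 0.

0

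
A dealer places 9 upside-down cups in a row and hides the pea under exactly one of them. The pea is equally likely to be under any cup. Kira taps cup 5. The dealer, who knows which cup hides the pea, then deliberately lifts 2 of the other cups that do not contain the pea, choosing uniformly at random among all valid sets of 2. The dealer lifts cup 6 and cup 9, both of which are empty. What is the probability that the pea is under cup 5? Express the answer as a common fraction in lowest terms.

Condition on the true location of the pea.
If it is under any of cups 1, 2, 3, 4, 7, and 8 (prior 1/9 each): the dealer has 21 equally likely choices, so probability 1/21; weight (1/9)·(1/21) = 1/189 each.
If it is under cup 5 (prior 1/9): the dealer has 28 equally likely choices, so probability 1/28; weight (1/9)·(1/28) = 1/252.
If it is under either of cups 6 and 9 (prior 1/9 each): that cup was opened and seen not to hold the prize — ruled out; weight (1/9)·0 = 0 each.
The weights sum to 1/28.
So P(the pea under cup 5 | the dealer opened cup 6 and cup 9) = (1/252) / (1/28) = 1/9.

1/9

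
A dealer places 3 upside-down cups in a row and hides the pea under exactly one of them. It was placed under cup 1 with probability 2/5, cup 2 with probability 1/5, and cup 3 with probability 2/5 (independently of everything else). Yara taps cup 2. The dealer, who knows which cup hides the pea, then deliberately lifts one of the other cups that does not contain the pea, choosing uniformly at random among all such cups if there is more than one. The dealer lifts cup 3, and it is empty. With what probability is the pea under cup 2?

Apply Bayes' rule, conditioning on where the pea actually is.
If it is under cup 1 (prior 2/5): the dealer has no choice, probability 1; weight (2/5)·1 = 2/5.
If it is under cup 2 (prior 1/5): the dealer has 2 equally likely choices, so probability 1/2; weight (1/5)·(1/2) = 1/10.
If it is under cup 3 (prior 2/5): the dealer opened cup 3, so this case is ruled out; weight (2/5)·0 = 0.
The weights sum to 1/2.
So P(the pea under cup 2 | the dealer opened cup 3) = (1/10) / (1/2) = 1/5.

1/5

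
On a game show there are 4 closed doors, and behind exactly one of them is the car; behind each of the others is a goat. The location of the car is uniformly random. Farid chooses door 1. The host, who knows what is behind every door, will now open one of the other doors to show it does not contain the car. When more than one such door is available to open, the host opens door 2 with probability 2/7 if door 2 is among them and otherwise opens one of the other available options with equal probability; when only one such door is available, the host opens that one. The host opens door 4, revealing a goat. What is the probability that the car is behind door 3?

5/11

Apply Bayes' rule, conditioning on where the car actually is.
If it is behind door 1 (prior 1/4): door 2 is available but not opened; door 4 gets probability (1 − 2/7)/2 = 5/14; weight (1/4)·(5/14) = 5/56.
If it is behind door 2 (prior 1/4): door 2 holds the prize so is unavailable; the host chooses uniformly among the 2 others, probability 1/2; weight (1/4)·(1/2) = 1/8.
If it is behind door 3 (prior 1/4): door 2 is available but not opened, probability 5/7; weight (1/4)·(5/7) = 5/28.
If it is behind door 4 (prior 1/4): the host opened door 4, so this case is ruled out; weight (1/4)·0 = 0.
The weights sum to 11/28.
So P(the car behind door 3 | the host opened door 4) = (5/28) / (11/28) = 5/11.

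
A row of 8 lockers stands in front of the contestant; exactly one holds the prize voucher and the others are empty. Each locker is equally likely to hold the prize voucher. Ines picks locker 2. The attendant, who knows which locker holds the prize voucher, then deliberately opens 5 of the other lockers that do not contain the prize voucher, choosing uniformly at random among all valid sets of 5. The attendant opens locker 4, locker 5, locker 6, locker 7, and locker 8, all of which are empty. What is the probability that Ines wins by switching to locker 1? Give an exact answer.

Condition on the true location of the prize voucher.
If it is in either of lockers 1 and 3 (prior 1/8 each): the attendant has 6 equally likely choices, so probability 1/6; weight (1/8)·(1/6) = 1/48 each.
If it is in locker 2 (prior 1/8): the attendant has 21 equally likely choices, so probability 1/21; weight (1/8)·(1/21) = 1/168.
If it is in any of lockers 4, 5, 6, 7, and 8 (prior 1/8 each): that locker was opened and seen not to hold the prize — ruled out; weight (1/8)·0 = 0 each.
The weights sum to 1/21.
So P(the prize voucher in locker 1 | the attendant opened locker 4, locker 5, locker 6, locker 7, and locker 8) = (1/48) / (1/21) = 7/16.

7/16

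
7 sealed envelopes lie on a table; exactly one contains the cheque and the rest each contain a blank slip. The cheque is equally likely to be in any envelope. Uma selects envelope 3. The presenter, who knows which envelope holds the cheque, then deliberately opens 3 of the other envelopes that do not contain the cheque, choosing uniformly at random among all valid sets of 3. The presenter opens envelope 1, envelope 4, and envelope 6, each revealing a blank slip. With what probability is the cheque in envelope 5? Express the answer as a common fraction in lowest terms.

Condition on the true location of the cheque.
If it is in any of envelopes 1, 4, and 6 (prior 1/7 each): that envelope was opened and seen not to hold the prize — ruled out; weight (1/7)·0 = 0 each.
If it is in any of envelopes 2, 5, and 7 (prior 1/7 each): the presenter has 10 equally likely choices, so probability 1/10; weight (1/7)·(1/10) = 1/70 each.
If it is in envelope 3 (prior 1/7): the presenter has 20 equally likely choices, so probability 1/20; weight (1/7)·(1/20) = 1/140.
The weights sum to 1/20.
So P(the cheque in envelope 5 | the presenter opened envelope 1, envelope 4, and envelope 6) = (1/70) / (1/20) = 2/7.

2/7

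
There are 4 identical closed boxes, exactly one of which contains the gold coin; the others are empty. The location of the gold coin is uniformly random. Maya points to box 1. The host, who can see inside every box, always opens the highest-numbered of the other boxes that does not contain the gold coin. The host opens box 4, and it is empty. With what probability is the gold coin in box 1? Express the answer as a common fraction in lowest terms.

Apply Bayes' rule, conditioning on where the gold coin actually is.
If it is in any of boxes 1, 2, and 3 (prior 1/4 each): box 4 is the highest-numbered option available, probability 1; weight (1/4)·1 = 1/4 each.
If it is in box 4 (prior 1/4): the host opened box 4, so this case is ruled out; weight (1/4)·0 = 0.
The weights sum to 3/4.
So P(the gold coin in box 1 | the host opened box 4) = (1/4) / (3/4) = 1/3.

1/3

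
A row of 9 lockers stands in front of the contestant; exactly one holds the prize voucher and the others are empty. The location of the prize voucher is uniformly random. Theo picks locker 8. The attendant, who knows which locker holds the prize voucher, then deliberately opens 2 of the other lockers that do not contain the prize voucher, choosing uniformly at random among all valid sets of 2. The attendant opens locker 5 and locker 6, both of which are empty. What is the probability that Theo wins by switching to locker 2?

4/27

Consider each possible location of the prize voucher in turn.
If it is in any of lockers 1, 2, 3, 4, 7, and 9 (prior 1/9 each): the attendant has 21 equally likely choices, so probability 1/21; weight (1/9)·(1/21) = 1/189 each.
If it is in either of lockers 5 and 6 (prior 1/9 each): that locker was opened and seen not to hold the prize — ruled out; weight (1/9)·0 = 0 each.
If it is in locker 8 (prior 1/9): the attendant has 28 equally likely choices, so probability 1/28; weight (1/9)·(1/28) = 1/252.
The weights sum to 1/28.
So P(the prize voucher in locker 2 | the attendant opened locker 5 and locker 6) = (1/189) / (1/28) = 4/27.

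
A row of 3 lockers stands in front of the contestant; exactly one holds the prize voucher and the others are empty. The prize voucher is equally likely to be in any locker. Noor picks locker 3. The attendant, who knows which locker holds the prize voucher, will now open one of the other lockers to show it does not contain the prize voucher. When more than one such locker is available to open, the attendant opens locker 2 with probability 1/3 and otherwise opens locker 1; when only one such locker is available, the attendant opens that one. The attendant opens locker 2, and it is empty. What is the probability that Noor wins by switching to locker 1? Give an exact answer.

3/4

Consider each possible location of the prize voucher in turn.
If it is in locker 1 (prior 1/3): only locker 2 is available, probability 1; weight (1/3)·1 = 1/3.
If it is in locker 2 (prior 1/3): the attendant opened locker 2, so this case is ruled out; weight (1/3)·0 = 0.
If it is in locker 3 (prior 1/3): locker 2 is available, opened with probability 1/3; weight (1/3)·(1/3) = 1/9.
The weights sum to 4/9.
So P(the prize voucher in locker 1 | the attendant opened locker 2) = (1/3) / (4/9) = 3/4.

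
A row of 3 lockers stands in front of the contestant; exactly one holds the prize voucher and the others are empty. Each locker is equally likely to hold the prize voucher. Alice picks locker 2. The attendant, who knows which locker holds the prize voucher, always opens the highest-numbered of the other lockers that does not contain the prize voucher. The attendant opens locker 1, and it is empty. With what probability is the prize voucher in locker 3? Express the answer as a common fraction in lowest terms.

Consider each possible location of the prize voucher in turn.
If it is in locker 1 (prior 1/3): the attendant opened locker 1, so this case is ruled out; weight (1/3)·0 = 0.
If it is in locker 2 (prior 1/3): the attendant would have opened locker 3 instead, probability 0; weight (1/3)·0 = 0.
If it is in locker 3 (prior 1/3): locker 1 is the highest-numbered option available, probability 1; weight (1/3)·1 = 1/3.
The weights sum to 1/3.
So P(the prize voucher in locker 3 | the attendant opened locker 1) = (1/3) / (1/3) = 1.

1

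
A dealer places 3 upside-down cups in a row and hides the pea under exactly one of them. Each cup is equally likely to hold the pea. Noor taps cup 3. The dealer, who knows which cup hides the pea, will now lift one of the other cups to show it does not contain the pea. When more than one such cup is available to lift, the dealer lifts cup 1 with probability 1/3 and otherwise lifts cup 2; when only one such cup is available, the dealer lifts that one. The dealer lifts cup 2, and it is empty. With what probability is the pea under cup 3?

Condition on the true location of the pea.
If it is under cup 1 (prior 1/3): only cup 2 is available, probability 1; weight (1/3)·1 = 1/3.
If it is under cup 2 (prior 1/3): the dealer opened cup 2, so this case is ruled out; weight (1/3)·0 = 0.
If it is under cup 3 (prior 1/3): cup 1 is available but not opened, probability 2/3; weight (1/3)·(2/3) = 2/9.
The weights sum to 5/9.
So P(the pea under cup 3 | the dealer opened cup 2) = (2/9) / (5/9) = 2/5.

2/5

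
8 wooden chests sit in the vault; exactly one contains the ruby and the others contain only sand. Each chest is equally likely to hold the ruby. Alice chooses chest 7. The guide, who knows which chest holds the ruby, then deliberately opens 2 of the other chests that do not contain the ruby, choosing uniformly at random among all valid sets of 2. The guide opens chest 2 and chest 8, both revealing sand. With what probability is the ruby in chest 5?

Consider each possible location of the ruby in turn.
If it is in any of chests 1, 3, 4, 5, and 6 (prior 1/8 each): the guide has 15 equally likely choices, so probability 1/15; weight (1/8)·(1/15) = 1/120 each.
If it is in either of chests 2 and 8 (prior 1/8 each): that chest was opened and seen not to hold the prize — ruled out; weight (1/8)·0 = 0 each.
If it is in chest 7 (prior 1/8): the guide has 21 equally likely choices, so probability 1/21; weight (1/8)·(1/21) = 1/168.
The weights sum to 1/21.
So P(the ruby in chest 5 | the guide opened chest 2 and chest 8) = (1/120) / (1/21) = 7/40.

7/40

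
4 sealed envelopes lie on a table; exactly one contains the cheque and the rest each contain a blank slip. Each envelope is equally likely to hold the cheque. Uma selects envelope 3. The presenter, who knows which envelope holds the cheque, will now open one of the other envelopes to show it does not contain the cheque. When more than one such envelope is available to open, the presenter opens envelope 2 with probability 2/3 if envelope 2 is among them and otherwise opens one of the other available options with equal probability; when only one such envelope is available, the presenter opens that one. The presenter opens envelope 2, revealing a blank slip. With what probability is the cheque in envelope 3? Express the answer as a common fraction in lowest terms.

Consider each possible location of the cheque in turn.
If it is in any of envelopes 1, 3, and 4 (prior 1/4 each): envelope 2 is available, opened with probability 2/3; weight (1/4)·(2/3) = 1/6 each.
If it is in envelope 2 (prior 1/4): the presenter opened envelope 2, so this case is ruled out; weight (1/4)·0 = 0.
The weights sum to 1/2.
So P(the cheque in envelope 3 | the presenter opened envelope 2) = (1/6) / (1/2) = 1/3.

1/3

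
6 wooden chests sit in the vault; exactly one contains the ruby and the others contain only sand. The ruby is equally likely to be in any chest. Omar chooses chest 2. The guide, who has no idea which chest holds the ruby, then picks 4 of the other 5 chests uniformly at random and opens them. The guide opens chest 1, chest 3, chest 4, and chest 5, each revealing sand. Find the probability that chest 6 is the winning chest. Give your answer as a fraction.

1/2

Because the guide chose which chests to open without knowing where the ruby is, the choice is independent of the prize location. Learning that none of the 4 opened chests holds the ruby simply rules out those 4 locations and leaves the remaining 2 chests still equally likely by symmetry.
So P(the ruby in chest 6) = 1/2.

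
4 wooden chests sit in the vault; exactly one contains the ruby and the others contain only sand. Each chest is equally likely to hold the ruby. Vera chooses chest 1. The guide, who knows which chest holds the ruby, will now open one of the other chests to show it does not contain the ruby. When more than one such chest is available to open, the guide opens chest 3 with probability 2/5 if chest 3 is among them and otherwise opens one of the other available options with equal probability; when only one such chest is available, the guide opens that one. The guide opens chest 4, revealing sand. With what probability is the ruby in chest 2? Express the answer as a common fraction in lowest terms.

Condition on the true location of the ruby.
If it is in chest 1 (prior 1/4): chest 3 is available but not opened; chest 4 gets probability (1 − 2/5)/2 = 3/10; weight (1/4)·(3/10) = 3/40.
If it is in chest 2 (prior 1/4): chest 3 is available but not opened, probability 3/5; weight (1/4)·(3/5) = 3/20.
If it is in chest 3 (prior 1/4): chest 3 holds the prize so is unavailable; the guide chooses uniformly among the 2 others, probability 1/2; weight (1/4)·(1/2) = 1/8.
If it is in chest 4 (prior 1/4): the guide opened chest 4, so this case is ruled out; weight (1/4)·0 = 0.
The weights sum to 7/20.
So P(the ruby in chest 2 | the guide opened chest 4) = (3/20) / (7/20) = 3/7.

3/7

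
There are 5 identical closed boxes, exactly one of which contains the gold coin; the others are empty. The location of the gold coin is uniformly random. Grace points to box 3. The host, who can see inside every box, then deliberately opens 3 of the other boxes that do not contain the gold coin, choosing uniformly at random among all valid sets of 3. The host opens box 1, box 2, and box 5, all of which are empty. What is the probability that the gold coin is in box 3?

Condition on the true location of the gold coin.
If it is in any of boxes 1, 2, and 5 (prior 1/5 each): that box was opened and seen not to hold the prize — ruled out; weight (1/5)·0 = 0 each.
If it is in box 3 (prior 1/5): the host has 4 equally likely choices, so probability 1/4; weight (1/5)·(1/4) = 1/20.
If it is in box 4 (prior 1/5): the host has no choice, probability 1; weight (1/5)·1 = 1/5.
The weights sum to 1/4.
So P(the gold coin in box 3 | the host opened box 1, box 2, and box 5) = (1/20) / (1/4) = 1/5.

1/5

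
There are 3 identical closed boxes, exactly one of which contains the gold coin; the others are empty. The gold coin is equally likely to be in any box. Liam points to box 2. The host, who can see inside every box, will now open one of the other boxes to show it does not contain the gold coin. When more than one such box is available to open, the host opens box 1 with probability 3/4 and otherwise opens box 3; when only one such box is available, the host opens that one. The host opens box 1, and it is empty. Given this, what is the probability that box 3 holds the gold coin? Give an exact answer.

Apply Bayes' rule, conditioning on where the gold coin actually is.
If it is in box 1 (prior 1/3): the host opened box 1, so this case is ruled out; weight (1/3)·0 = 0.
If it is in box 2 (prior 1/3): box 1 is available, opened with probability 3/4; weight (1/3)·(3/4) = 1/4.
If it is in box 3 (prior 1/3): only box 1 is available, probability 1; weight (1/3)·1 = 1/3.
The weights sum to 7/12.
So P(the gold coin in box 3 | the host opened box 1) = (1/3) / (7/12) = 4/7.

4/7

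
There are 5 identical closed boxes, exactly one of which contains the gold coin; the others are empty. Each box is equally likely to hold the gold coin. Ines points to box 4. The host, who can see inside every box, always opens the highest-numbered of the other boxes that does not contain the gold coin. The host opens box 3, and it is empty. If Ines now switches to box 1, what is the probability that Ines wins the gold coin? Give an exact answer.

Apply Bayes' rule, conditioning on where the gold coin actually is.
If it is in any of boxes 1, 2, and 4 (prior 1/5 each): the host would have opened box 5 instead, probability 0; weight (1/5)·0 = 0 each.
If it is in box 3 (prior 1/5): the host opened box 3, so this case is ruled out; weight (1/5)·0 = 0.
If it is in box 5 (prior 1/5): box 3 is the highest-numbered option available, probability 1; weight (1/5)·1 = 1/5.
The weights sum to 1/5.
So P(the gold coin in box 1 | the host opened box 3) = 0 / (1/5) = 0.

0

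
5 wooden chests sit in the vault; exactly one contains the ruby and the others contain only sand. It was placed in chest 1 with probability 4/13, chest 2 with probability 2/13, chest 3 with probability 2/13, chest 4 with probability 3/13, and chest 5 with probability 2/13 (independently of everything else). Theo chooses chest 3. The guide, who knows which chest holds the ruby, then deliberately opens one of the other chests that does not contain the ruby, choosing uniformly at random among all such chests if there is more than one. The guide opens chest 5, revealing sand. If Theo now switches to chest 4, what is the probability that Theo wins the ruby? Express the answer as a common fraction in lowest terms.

2/7

Condition on the true location of the ruby.
If it is in chest 1 (prior 4/13): the guide has 3 equally likely choices, so probability 1/3; weight (4/13)·(1/3) = 4/39.
If it is in chest 2 (prior 2/13): the guide has 3 equally likely choices, so probability 1/3; weight (2/13)·(1/3) = 2/39.
If it is in chest 3 (prior 2/13): the guide has 4 equally likely choices, so probability 1/4; weight (2/13)·(1/4) = 1/26.
If it is in chest 4 (prior 3/13): the guide has 3 equally likely choices, so probability 1/3; weight (3/13)·(1/3) = 1/13.
If it is in chest 5 (prior 2/13): the guide opened chest 5, so this case is ruled out; weight (2/13)·0 = 0.
The weights sum to 7/26.
So P(the ruby in chest 4 | the guide opened chest 5) = (1/13) / (7/26) = 2/7.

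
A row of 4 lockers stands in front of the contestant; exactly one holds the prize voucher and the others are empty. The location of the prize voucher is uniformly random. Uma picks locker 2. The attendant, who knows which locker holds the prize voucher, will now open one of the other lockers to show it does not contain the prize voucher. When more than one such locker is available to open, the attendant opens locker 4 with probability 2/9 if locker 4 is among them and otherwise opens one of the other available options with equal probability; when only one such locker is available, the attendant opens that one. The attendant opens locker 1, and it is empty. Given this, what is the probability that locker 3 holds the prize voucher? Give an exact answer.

7/15

Condition on the true location of the prize voucher.
If it is in locker 1 (prior 1/4): the attendant opened locker 1, so this case is ruled out; weight (1/4)·0 = 0.
If it is in locker 2 (prior 1/4): locker 4 is available but not opened; locker 1 gets probability (1 − 2/9)/2 = 7/18; weight (1/4)·(7/18) = 7/72.
If it is in locker 3 (prior 1/4): locker 4 is available but not opened, probability 7/9; weight (1/4)·(7/9) = 7/36.
If it is in locker 4 (prior 1/4): locker 4 holds the prize so is unavailable; the attendant chooses uniformly among the 2 others, probability 1/2; weight (1/4)·(1/2) = 1/8.
The weights sum to 5/12.
So P(the prize voucher in locker 3 | the attendant opened locker 1) = (7/36) / (5/12) = 7/15.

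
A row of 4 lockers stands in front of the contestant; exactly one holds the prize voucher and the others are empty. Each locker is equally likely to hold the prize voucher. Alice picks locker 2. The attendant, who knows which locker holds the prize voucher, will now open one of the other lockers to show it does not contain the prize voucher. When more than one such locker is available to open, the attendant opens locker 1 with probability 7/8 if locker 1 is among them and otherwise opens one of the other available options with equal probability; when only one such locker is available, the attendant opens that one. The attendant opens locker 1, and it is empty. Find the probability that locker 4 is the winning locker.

Condition on the true location of the prize voucher.
If it is in locker 1 (prior 1/4): the attendant opened locker 1, so this case is ruled out; weight (1/4)·0 = 0.
If it is in any of lockers 2, 3, and 4 (prior 1/4 each): locker 1 is available, opened with probability 7/8; weight (1/4)·(7/8) = 7/32 each.
The weights sum to 21/32.
So P(the prize voucher in locker 4 | the attendant opened locker 1) = (7/32) / (21/32) = 1/3.

1/3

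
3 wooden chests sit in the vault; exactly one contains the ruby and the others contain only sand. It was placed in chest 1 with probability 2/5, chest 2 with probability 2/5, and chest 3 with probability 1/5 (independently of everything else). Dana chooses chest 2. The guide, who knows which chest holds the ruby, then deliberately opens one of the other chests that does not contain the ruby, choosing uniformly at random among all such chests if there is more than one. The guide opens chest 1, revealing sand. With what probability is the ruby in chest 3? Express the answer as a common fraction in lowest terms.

Condition on the true location of the ruby.
If it is in chest 1 (prior 2/5): the guide opened chest 1, so this case is ruled out; weight (2/5)·0 = 0.
If it is in chest 2 (prior 2/5): the guide has 2 equally likely choices, so probability 1/2; weight (2/5)·(1/2) = 1/5.
If it is in chest 3 (prior 1/5): the guide has no choice, probability 1; weight (1/5)·1 = 1/5.
The weights sum to 2/5.
So P(the ruby in chest 3 | the guide opened chest 1) = (1/5) / (2/5) = 1/2.

1/2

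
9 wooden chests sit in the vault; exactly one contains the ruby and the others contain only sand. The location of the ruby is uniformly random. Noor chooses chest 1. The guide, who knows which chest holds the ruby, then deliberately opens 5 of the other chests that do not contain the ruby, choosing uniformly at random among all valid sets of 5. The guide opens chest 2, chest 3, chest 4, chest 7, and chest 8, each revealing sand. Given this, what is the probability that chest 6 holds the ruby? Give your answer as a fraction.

Apply Bayes' rule, conditioning on where the ruby actually is.
If it is in chest 1 (prior 1/9): the guide has 56 equally likely choices, so probability 1/56; weight (1/9)·(1/56) = 1/504.
If it is in any of chests 2, 3, 4, 7, and 8 (prior 1/9 each): that chest was opened and seen not to hold the prize — ruled out; weight (1/9)·0 = 0 each.
If it is in any of chests 5, 6, and 9 (prior 1/9 each): the guide has 21 equally likely choices, so probability 1/21; weight (1/9)·(1/21) = 1/189 each.
The weights sum to 1/56.
So P(the ruby in chest 6 | the guide opened chest 2, chest 3, chest 4, chest 7, and chest 8) = (1/189) / (1/56) = 8/27.

8/27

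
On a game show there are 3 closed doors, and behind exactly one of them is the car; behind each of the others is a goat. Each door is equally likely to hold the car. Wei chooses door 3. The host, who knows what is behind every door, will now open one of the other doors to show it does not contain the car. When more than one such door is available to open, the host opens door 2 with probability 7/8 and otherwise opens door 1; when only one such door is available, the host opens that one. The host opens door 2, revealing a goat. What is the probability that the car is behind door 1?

Condition on the true location of the car.
If it is behind door 1 (prior 1/3): only door 2 is available, probability 1; weight (1/3)·1 = 1/3.
If it is behind door 2 (prior 1/3): the host opened door 2, so this case is ruled out; weight (1/3)·0 = 0.
If it is behind door 3 (prior 1/3): door 2 is available, opened with probability 7/8; weight (1/3)·(7/8) = 7/24.
The weights sum to 5/8.
So P(the car behind door 1 | the host opened door 2) = (1/3) / (5/8) = 8/15.

8/15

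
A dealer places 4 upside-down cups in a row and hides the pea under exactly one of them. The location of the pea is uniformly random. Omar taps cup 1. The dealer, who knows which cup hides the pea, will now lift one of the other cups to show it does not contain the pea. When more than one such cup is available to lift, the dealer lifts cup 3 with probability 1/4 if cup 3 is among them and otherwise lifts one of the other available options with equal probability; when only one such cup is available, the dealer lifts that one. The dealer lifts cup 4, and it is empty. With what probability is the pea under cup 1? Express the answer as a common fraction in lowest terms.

Consider each possible location of the pea in turn.
If it is under cup 1 (prior 1/4): cup 3 is available but not opened; cup 4 gets probability (1 − 1/4)/2 = 3/8; weight (1/4)·(3/8) = 3/32.
If it is under cup 2 (prior 1/4): cup 3 is available but not opened, probability 3/4; weight (1/4)·(3/4) = 3/16.
If it is under cup 3 (prior 1/4): cup 3 holds the prize so is unavailable; the dealer chooses uniformly among the 2 others, probability 1/2; weight (1/4)·(1/2) = 1/8.
If it is under cup 4 (prior 1/4): the dealer opened cup 4, so this case is ruled out; weight (1/4)·0 = 0.
The weights sum to 13/32.
So P(the pea under cup 1 | the dealer opened cup 4) = (3/32) / (13/32) = 3/13.

3/13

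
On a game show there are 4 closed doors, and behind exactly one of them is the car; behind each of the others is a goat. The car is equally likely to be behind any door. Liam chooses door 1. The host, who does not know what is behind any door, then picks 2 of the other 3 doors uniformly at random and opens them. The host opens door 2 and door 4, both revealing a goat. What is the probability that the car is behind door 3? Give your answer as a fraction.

1/2

Because the host chose which doors to open without knowing where the car is, the choice is independent of the prize location. Learning that none of the 2 opened doors holds the car simply rules out those 2 locations and leaves the remaining 2 doors still equally likely by symmetry.
So P(the car behind door 3) = 1/2.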